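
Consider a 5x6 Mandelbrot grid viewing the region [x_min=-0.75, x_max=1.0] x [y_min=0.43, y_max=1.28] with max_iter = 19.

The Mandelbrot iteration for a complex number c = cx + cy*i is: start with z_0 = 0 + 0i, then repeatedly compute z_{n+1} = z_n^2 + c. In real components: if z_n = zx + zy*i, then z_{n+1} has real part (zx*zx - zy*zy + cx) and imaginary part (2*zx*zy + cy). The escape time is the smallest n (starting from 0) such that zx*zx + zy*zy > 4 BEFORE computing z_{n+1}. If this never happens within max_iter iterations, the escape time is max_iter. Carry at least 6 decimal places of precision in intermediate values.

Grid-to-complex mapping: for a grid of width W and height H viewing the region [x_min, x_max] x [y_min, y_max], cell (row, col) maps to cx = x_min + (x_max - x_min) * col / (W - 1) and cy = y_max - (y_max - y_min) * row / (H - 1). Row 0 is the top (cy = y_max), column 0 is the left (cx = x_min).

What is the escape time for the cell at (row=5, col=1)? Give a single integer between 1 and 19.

z_0 = 0 + 0i, c = -0.3125 + 0.4300i
Iter 1: z = -0.3125 + 0.4300i, |z|^2 = 0.2826
Iter 2: z = -0.3997 + 0.1613i, |z|^2 = 0.1858
Iter 3: z = -0.1787 + 0.3011i, |z|^2 = 0.1226
Iter 4: z = -0.3712 + 0.3224i, |z|^2 = 0.2417
Iter 5: z = -0.2786 + 0.1906i, |z|^2 = 0.1140
Iter 6: z = -0.2712 + 0.3238i, |z|^2 = 0.1784
Iter 7: z = -0.3438 + 0.2544i, |z|^2 = 0.1829
Iter 8: z = -0.2590 + 0.2551i, |z|^2 = 0.1322
Iter 9: z = -0.3105 + 0.2978i, |z|^2 = 0.1851
Iter 10: z = -0.3048 + 0.2451i, |z|^2 = 0.1530
Iter 11: z = -0.2796 + 0.2806i, |z|^2 = 0.1569
Iter 12: z = -0.3130 + 0.2731i, |z|^2 = 0.1726
Iter 13: z = -0.2891 + 0.2590i, |z|^2 = 0.1507
Iter 14: z = -0.2960 + 0.2802i, |z|^2 = 0.1662
Iter 15: z = -0.3034 + 0.2641i, |z|^2 = 0.1618
Iter 16: z = -0.2902 + 0.2698i, |z|^2 = 0.1570
Iter 17: z = -0.3011 + 0.2734i, |z|^2 = 0.1654
Iter 18: z = -0.2966 + 0.2654i, |z|^2 = 0.1584

Answer: 19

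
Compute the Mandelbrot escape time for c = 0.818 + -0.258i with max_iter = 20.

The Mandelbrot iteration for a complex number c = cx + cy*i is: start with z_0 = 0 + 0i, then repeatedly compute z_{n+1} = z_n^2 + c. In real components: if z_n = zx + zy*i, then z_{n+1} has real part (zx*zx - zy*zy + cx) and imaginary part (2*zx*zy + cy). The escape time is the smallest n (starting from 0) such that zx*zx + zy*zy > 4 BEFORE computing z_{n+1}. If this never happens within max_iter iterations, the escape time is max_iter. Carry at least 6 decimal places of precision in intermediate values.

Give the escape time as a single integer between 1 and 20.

z_0 = 0 + 0i, c = 0.8180 + -0.2580i
Iter 1: z = 0.8180 + -0.2580i, |z|^2 = 0.7357
Iter 2: z = 1.4206 + -0.6801i, |z|^2 = 2.4805
Iter 3: z = 2.3735 + -2.1902i, |z|^2 = 10.4304
Escaped at iteration 3

Answer: 3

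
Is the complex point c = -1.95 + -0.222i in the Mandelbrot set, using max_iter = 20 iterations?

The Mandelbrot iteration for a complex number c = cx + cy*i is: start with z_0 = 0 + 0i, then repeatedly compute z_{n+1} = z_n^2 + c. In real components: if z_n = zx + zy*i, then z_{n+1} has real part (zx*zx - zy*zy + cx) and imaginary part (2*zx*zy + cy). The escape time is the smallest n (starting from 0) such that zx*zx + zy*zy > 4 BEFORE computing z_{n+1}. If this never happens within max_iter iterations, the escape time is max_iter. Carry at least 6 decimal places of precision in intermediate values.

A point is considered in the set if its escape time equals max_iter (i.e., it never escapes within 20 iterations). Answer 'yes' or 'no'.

Answer: no

Derivation:
z_0 = 0 + 0i, c = -1.9500 + -0.2220i
Iter 1: z = -1.9500 + -0.2220i, |z|^2 = 3.8518
Iter 2: z = 1.8032 + 0.6438i, |z|^2 = 3.6661
Iter 3: z = 0.8871 + 2.0998i, |z|^2 = 5.1962
Escaped at iteration 3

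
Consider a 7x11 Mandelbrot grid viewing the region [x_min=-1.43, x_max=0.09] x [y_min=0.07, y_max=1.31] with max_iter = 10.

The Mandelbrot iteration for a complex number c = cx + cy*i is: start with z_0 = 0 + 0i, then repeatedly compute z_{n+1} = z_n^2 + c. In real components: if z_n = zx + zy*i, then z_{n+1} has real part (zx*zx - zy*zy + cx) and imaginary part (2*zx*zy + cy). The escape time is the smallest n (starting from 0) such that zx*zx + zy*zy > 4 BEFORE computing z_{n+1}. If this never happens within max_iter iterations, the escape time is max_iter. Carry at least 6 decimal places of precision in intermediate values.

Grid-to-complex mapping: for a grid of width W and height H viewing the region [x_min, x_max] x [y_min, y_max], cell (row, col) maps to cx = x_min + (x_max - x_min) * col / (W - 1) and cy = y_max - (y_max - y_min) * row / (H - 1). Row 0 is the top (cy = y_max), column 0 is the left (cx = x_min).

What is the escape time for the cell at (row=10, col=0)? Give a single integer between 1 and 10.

Answer: 9

Derivation:
z_0 = 0 + 0i, c = -1.4300 + 0.0700i
Iter 1: z = -1.4300 + 0.0700i, |z|^2 = 2.0498
Iter 2: z = 0.6100 + -0.1302i, |z|^2 = 0.3891
Iter 3: z = -1.0749 + -0.0888i, |z|^2 = 1.1632
Iter 4: z = -0.2826 + 0.2610i, |z|^2 = 0.1480
Iter 5: z = -1.4183 + -0.0775i, |z|^2 = 2.0175
Iter 6: z = 0.5755 + 0.2898i, |z|^2 = 0.4152
Iter 7: z = -1.1829 + 0.4036i, |z|^2 = 1.5620
Iter 8: z = -0.1937 + -0.8848i, |z|^2 = 0.8203
Iter 9: z = -2.1753 + 0.4128i, |z|^2 = 4.9022
Escaped at iteration 9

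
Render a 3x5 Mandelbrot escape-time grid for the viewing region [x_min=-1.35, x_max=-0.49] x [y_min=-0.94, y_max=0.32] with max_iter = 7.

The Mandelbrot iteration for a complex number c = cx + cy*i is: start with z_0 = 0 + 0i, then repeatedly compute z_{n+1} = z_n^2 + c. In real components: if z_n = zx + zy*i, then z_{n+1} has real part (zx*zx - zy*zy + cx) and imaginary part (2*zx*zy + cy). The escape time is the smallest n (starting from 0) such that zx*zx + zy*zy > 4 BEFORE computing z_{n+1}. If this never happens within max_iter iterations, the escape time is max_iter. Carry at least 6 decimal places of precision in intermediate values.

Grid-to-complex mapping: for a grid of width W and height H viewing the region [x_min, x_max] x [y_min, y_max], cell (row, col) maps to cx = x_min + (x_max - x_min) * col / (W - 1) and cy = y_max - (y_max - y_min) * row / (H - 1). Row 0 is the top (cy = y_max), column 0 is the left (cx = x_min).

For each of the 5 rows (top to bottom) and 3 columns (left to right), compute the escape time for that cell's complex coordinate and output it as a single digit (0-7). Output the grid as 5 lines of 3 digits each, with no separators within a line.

(row=0, col=0): c = -1.3500 + 0.3200i → escape time 6
(row=0, col=1): c = -0.9200 + 0.3200i → escape time 7
(row=0, col=2): c = -0.4900 + 0.3200i → escape time 7
(row=1, col=0): c = -1.3500 + 0.0050i → escape time 7
(row=1, col=1): c = -0.9200 + 0.0050i → escape time 7
(row=1, col=2): c = -0.4900 + 0.0050i → escape time 7
(row=2, col=0): c = -1.3500 + -0.3100i → escape time 6
(row=2, col=1): c = -0.9200 + -0.3100i → escape time 7
(row=2, col=2): c = -0.4900 + -0.3100i → escape time 7
(row=3, col=0): c = -1.3500 + -0.6250i → escape time 3
(row=3, col=1): c = -0.9200 + -0.6250i → escape time 5
(row=3, col=2): c = -0.4900 + -0.6250i → escape time 7
(row=4, col=0): c = -1.3500 + -0.9400i → escape time 3
(row=4, col=1): c = -0.9200 + -0.9400i → escape time 3
(row=4, col=2): c = -0.4900 + -0.9400i → escape time 4

Answer: 677
777
677
357
334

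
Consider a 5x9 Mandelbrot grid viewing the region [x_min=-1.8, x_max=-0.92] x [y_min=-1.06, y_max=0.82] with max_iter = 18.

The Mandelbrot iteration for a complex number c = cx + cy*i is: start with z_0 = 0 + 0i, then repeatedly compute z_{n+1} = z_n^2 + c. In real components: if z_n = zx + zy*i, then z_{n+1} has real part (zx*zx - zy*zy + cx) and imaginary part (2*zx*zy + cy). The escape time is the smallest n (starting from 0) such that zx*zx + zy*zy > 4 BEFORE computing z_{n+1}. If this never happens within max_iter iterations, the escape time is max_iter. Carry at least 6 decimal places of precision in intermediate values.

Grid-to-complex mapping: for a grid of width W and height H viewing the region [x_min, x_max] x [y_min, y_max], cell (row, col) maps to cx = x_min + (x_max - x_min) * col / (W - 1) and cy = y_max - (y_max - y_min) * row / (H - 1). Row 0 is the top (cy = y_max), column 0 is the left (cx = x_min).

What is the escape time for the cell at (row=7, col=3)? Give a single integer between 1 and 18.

Answer: 3

Derivation:
z_0 = 0 + 0i, c = -1.1400 + -0.8250i
Iter 1: z = -1.1400 + -0.8250i, |z|^2 = 1.9802
Iter 2: z = -0.5210 + 1.0560i, |z|^2 = 1.3866
Iter 3: z = -1.9837 + -1.9254i, |z|^2 = 7.6421
Escaped at iteration 3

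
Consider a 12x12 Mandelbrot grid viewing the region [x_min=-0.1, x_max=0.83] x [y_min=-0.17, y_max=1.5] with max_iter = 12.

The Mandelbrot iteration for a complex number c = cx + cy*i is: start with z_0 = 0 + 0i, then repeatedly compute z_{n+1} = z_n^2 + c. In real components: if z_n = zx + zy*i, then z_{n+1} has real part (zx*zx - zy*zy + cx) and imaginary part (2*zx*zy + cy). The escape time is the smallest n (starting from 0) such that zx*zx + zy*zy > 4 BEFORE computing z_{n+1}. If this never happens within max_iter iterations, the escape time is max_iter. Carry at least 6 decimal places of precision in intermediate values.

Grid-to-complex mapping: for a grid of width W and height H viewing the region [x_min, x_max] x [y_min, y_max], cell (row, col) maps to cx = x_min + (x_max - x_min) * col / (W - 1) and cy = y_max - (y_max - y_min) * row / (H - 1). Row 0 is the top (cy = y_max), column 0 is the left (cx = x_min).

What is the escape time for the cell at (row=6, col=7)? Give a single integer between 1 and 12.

z_0 = 0 + 0i, c = 0.4918 + 0.5891i
Iter 1: z = 0.4918 + 0.5891i, |z|^2 = 0.5889
Iter 2: z = 0.3867 + 1.1685i, |z|^2 = 1.5150
Iter 3: z = -0.7242 + 1.4928i, |z|^2 = 2.7528
Iter 4: z = -1.2122 + -1.5729i, |z|^2 = 3.9435
Iter 5: z = -0.5129 + 4.4024i, |z|^2 = 19.6445
Escaped at iteration 5

Answer: 5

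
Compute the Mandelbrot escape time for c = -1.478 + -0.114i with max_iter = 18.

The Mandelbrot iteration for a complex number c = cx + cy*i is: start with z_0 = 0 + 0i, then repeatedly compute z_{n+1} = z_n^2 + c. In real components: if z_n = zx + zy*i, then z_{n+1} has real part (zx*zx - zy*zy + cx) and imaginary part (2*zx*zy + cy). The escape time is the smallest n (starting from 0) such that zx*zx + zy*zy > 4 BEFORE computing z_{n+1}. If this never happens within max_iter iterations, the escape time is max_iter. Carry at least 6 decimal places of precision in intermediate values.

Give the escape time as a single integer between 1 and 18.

z_0 = 0 + 0i, c = -1.4780 + -0.1140i
Iter 1: z = -1.4780 + -0.1140i, |z|^2 = 2.1975
Iter 2: z = 0.6935 + 0.2230i, |z|^2 = 0.5306
Iter 3: z = -1.0468 + 0.1953i, |z|^2 = 1.1339
Iter 4: z = -0.4203 + -0.5228i, |z|^2 = 0.4500
Iter 5: z = -1.5747 + 0.3255i, |z|^2 = 2.5855
Iter 6: z = 0.8955 + -1.1392i, |z|^2 = 2.0998
Iter 7: z = -1.9738 + -2.1544i, |z|^2 = 8.5375
Escaped at iteration 7

Answer: 7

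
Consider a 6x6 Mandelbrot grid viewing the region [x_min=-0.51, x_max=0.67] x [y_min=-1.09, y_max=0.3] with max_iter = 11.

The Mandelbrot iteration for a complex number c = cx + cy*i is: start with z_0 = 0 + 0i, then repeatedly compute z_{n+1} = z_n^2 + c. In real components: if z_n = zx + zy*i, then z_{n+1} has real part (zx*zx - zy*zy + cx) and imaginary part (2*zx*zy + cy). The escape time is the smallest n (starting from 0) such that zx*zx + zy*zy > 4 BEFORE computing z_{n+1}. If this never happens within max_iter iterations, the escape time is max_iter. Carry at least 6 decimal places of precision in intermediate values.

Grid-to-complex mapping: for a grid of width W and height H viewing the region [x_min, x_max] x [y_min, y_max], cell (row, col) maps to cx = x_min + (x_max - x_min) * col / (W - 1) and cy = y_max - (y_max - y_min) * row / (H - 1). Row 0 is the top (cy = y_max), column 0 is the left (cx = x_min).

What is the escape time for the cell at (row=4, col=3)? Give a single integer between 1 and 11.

Answer: 5

Derivation:
z_0 = 0 + 0i, c = 0.1980 + -0.8120i
Iter 1: z = 0.1980 + -0.8120i, |z|^2 = 0.6985
Iter 2: z = -0.4221 + -1.1336i, |z|^2 = 1.4631
Iter 3: z = -0.9087 + 0.1450i, |z|^2 = 0.8468
Iter 4: z = 1.0028 + -1.0756i, |z|^2 = 2.1625
Iter 5: z = 0.0466 + -2.9692i, |z|^2 = 8.8180
Escaped at iteration 5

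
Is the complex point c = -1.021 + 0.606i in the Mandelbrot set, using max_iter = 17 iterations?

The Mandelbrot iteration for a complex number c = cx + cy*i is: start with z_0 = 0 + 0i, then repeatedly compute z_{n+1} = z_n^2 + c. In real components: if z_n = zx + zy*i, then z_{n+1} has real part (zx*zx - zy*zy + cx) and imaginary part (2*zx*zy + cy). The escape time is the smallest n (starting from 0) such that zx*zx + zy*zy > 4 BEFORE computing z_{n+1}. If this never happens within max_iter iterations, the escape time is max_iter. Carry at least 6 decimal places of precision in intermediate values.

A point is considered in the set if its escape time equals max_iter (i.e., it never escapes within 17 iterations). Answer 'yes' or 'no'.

z_0 = 0 + 0i, c = -1.0210 + 0.6060i
Iter 1: z = -1.0210 + 0.6060i, |z|^2 = 1.4097
Iter 2: z = -0.3458 + -0.6315i, |z|^2 = 0.5183
Iter 3: z = -1.3002 + 1.0427i, |z|^2 = 2.7776
Iter 4: z = -0.4178 + -2.1054i, |z|^2 = 4.6071
Escaped at iteration 4

Answer: no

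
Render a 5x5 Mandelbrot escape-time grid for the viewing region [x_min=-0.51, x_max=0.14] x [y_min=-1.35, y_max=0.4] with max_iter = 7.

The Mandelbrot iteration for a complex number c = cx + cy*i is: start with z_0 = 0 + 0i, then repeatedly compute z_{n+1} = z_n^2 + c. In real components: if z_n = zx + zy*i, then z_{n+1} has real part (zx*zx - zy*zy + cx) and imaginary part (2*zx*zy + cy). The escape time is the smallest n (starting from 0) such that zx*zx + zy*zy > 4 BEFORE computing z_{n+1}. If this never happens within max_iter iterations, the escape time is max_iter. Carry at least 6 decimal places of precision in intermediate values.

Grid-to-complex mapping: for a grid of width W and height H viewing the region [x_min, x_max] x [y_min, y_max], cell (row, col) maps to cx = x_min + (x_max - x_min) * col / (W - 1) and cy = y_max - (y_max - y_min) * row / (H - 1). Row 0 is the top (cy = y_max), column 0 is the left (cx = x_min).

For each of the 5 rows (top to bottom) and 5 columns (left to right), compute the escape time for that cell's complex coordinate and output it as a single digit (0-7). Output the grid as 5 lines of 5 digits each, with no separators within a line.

(row=0, col=0): c = -0.5100 + 0.4000i → escape time 7
(row=0, col=1): c = -0.3475 + 0.4000i → escape time 7
(row=0, col=2): c = -0.1850 + 0.4000i → escape time 7
(row=0, col=3): c = -0.0225 + 0.4000i → escape time 7
(row=0, col=4): c = 0.1400 + 0.4000i → escape time 7
(row=1, col=0): c = -0.5100 + -0.0375i → escape time 7
(row=1, col=1): c = -0.3475 + -0.0375i → escape time 7
(row=1, col=2): c = -0.1850 + -0.0375i → escape time 7
(row=1, col=3): c = -0.0225 + -0.0375i → escape time 7
(row=1, col=4): c = 0.1400 + -0.0375i → escape time 7
(row=2, col=0): c = -0.5100 + -0.4750i → escape time 7
(row=2, col=1): c = -0.3475 + -0.4750i → escape time 7
(row=2, col=2): c = -0.1850 + -0.4750i → escape time 7
(row=2, col=3): c = -0.0225 + -0.4750i → escape time 7
(row=2, col=4): c = 0.1400 + -0.4750i → escape time 7
(row=3, col=0): c = -0.5100 + -0.9125i → escape time 4
(row=3, col=1): c = -0.3475 + -0.9125i → escape time 5
(row=3, col=2): c = -0.1850 + -0.9125i → escape time 7
(row=3, col=3): c = -0.0225 + -0.9125i → escape time 7
(row=3, col=4): c = 0.1400 + -0.9125i → escape time 5
(row=4, col=0): c = -0.5100 + -1.3500i → escape time 2
(row=4, col=1): c = -0.3475 + -1.3500i → escape time 2
(row=4, col=2): c = -0.1850 + -1.3500i → escape time 2
(row=4, col=3): c = -0.0225 + -1.3500i → escape time 2
(row=4, col=4): c = 0.1400 + -1.3500i → escape time 2

Answer: 77777
77777
77777
45775
22222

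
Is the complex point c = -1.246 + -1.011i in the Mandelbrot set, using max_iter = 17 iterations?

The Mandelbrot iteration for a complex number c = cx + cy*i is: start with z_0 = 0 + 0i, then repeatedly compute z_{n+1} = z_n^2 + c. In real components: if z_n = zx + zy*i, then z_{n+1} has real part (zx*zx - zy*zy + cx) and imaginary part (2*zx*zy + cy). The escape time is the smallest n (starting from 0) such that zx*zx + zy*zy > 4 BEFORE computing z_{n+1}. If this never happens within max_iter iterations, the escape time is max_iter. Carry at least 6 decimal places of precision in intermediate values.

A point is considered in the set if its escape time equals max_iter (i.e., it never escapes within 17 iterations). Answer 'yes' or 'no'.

z_0 = 0 + 0i, c = -1.2460 + -1.0110i
Iter 1: z = -1.2460 + -1.0110i, |z|^2 = 2.5746
Iter 2: z = -0.7156 + 1.5084i, |z|^2 = 2.7874
Iter 3: z = -3.0092 + -3.1699i, |z|^2 = 19.1034
Escaped at iteration 3

Answer: no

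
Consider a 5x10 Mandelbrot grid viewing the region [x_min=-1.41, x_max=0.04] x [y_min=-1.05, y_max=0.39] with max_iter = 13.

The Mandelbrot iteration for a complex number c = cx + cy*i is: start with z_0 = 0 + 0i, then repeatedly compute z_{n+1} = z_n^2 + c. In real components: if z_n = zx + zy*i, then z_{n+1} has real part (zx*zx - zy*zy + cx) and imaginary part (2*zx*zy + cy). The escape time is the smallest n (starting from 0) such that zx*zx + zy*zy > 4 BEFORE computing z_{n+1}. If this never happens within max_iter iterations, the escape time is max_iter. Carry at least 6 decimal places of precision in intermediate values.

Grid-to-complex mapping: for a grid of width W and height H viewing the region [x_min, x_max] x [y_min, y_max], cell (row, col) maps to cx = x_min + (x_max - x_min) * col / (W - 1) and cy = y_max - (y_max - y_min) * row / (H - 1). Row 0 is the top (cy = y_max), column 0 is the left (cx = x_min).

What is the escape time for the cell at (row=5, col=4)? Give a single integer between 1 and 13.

z_0 = 0 + 0i, c = 0.0400 + -0.4100i
Iter 1: z = 0.0400 + -0.4100i, |z|^2 = 0.1697
Iter 2: z = -0.1265 + -0.4428i, |z|^2 = 0.2121
Iter 3: z = -0.1401 + -0.2980i, |z|^2 = 0.1084
Iter 4: z = -0.0292 + -0.3265i, |z|^2 = 0.1075
Iter 5: z = -0.0658 + -0.3910i, |z|^2 = 0.1572
Iter 6: z = -0.1085 + -0.3586i, |z|^2 = 0.1404
Iter 7: z = -0.0768 + -0.3322i, |z|^2 = 0.1162
Iter 8: z = -0.0644 + -0.3590i, |z|^2 = 0.1330
Iter 9: z = -0.0847 + -0.3637i, |z|^2 = 0.1395
Iter 10: z = -0.0851 + -0.3484i, |z|^2 = 0.1286
Iter 11: z = -0.0741 + -0.3507i, |z|^2 = 0.1285
Iter 12: z = -0.0775 + -0.3580i, |z|^2 = 0.1342

Answer: 13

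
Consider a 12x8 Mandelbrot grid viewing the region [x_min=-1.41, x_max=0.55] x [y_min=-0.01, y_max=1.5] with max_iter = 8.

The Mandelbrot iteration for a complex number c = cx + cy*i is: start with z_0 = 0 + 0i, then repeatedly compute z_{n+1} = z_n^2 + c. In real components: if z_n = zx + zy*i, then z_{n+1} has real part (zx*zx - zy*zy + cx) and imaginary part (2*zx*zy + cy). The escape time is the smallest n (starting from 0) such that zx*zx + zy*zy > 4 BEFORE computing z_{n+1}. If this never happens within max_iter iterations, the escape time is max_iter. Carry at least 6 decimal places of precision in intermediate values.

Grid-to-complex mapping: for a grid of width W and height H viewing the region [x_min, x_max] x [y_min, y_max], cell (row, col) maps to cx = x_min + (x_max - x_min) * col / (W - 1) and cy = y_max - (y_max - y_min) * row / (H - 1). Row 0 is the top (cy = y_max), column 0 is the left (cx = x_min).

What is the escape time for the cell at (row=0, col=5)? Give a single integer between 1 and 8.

Answer: 2

Derivation:
z_0 = 0 + 0i, c = -0.5191 + 1.5000i
Iter 1: z = -0.5191 + 1.5000i, |z|^2 = 2.5195
Iter 2: z = -2.4996 + -0.0573i, |z|^2 = 6.2515
Escaped at iteration 2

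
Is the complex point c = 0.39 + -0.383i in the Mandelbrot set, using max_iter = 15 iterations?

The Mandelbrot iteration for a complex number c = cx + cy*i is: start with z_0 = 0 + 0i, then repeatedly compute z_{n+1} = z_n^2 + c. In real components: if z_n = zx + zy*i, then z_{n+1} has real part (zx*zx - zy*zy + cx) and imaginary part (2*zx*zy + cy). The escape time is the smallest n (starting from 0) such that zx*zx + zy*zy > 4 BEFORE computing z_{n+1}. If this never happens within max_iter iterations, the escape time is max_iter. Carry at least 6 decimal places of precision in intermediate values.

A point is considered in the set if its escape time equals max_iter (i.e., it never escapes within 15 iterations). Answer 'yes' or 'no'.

z_0 = 0 + 0i, c = 0.3900 + -0.3830i
Iter 1: z = 0.3900 + -0.3830i, |z|^2 = 0.2988
Iter 2: z = 0.3954 + -0.6817i, |z|^2 = 0.6211
Iter 3: z = 0.0816 + -0.9221i, |z|^2 = 0.8570
Iter 4: z = -0.4537 + -0.5335i, |z|^2 = 0.4904
Iter 5: z = 0.3112 + 0.1010i, |z|^2 = 0.1071
Iter 6: z = 0.4767 + -0.3201i, |z|^2 = 0.3297
Iter 7: z = 0.5147 + -0.6882i, |z|^2 = 0.7385
Iter 8: z = 0.1814 + -1.0915i, |z|^2 = 1.2242
Iter 9: z = -0.7684 + -0.7789i, |z|^2 = 1.1972
Iter 10: z = 0.3737 + 0.8141i, |z|^2 = 0.8023
Iter 11: z = -0.1331 + 0.2254i, |z|^2 = 0.0685
Iter 12: z = 0.3569 + -0.4430i, |z|^2 = 0.3236
Iter 13: z = 0.3212 + -0.6992i, |z|^2 = 0.5921
Iter 14: z = 0.0042 + -0.8321i, |z|^2 = 0.6925
Did not escape in 15 iterations → in set

Answer: yes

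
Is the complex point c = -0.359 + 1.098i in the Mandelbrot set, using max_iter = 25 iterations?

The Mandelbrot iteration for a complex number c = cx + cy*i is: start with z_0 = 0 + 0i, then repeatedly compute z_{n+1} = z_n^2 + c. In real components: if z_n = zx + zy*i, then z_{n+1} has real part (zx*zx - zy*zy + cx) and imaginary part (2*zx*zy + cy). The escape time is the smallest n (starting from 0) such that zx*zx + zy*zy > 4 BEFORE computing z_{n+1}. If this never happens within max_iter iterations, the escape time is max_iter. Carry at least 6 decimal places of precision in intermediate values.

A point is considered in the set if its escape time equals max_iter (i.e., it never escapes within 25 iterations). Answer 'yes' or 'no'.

z_0 = 0 + 0i, c = -0.3590 + 1.0980i
Iter 1: z = -0.3590 + 1.0980i, |z|^2 = 1.3345
Iter 2: z = -1.4357 + 0.3096i, |z|^2 = 2.1572
Iter 3: z = 1.6064 + 0.2089i, |z|^2 = 2.6242
Iter 4: z = 2.1780 + 1.7692i, |z|^2 = 7.8734
Escaped at iteration 4

Answer: no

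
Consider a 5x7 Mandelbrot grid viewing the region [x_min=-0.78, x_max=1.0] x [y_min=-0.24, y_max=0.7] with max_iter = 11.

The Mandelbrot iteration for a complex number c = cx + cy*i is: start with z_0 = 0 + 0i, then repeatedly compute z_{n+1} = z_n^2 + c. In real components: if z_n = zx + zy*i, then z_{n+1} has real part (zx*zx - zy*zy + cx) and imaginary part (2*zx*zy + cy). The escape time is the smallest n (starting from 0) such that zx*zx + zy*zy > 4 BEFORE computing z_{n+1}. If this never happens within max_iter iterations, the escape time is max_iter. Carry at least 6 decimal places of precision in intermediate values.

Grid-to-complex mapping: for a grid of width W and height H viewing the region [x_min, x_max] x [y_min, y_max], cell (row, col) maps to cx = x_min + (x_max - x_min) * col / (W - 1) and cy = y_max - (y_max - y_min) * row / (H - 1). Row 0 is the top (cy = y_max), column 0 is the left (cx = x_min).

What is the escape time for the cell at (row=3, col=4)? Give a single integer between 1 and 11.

z_0 = 0 + 0i, c = 1.0000 + 0.2300i
Iter 1: z = 1.0000 + 0.2300i, |z|^2 = 1.0529
Iter 2: z = 1.9471 + 0.6900i, |z|^2 = 4.2673
Escaped at iteration 2

Answer: 2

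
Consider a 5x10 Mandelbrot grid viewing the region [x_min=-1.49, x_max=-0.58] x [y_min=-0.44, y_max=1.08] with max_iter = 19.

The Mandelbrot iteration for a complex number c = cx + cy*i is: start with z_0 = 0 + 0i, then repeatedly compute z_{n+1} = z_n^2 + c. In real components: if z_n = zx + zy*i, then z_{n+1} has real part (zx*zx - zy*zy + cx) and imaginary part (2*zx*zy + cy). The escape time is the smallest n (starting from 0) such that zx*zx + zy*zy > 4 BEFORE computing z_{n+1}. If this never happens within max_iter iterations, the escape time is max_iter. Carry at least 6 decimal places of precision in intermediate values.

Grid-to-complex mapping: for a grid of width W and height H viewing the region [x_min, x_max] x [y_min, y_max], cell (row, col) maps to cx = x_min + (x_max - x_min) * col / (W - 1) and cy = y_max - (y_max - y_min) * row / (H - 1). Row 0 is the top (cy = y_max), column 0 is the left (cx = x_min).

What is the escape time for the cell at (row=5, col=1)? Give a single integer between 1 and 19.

z_0 = 0 + 0i, c = -1.2625 + 0.2356i
Iter 1: z = -1.2625 + 0.2356i, |z|^2 = 1.6494
Iter 2: z = 0.2759 + -0.3592i, |z|^2 = 0.2052
Iter 3: z = -1.3154 + 0.0373i, |z|^2 = 1.7317
Iter 4: z = 0.4664 + 0.1374i, |z|^2 = 0.2364
Iter 5: z = -1.0638 + 0.3637i, |z|^2 = 1.2640
Iter 6: z = -0.2630 + -0.5383i, |z|^2 = 0.3589
Iter 7: z = -1.4830 + 0.5187i, |z|^2 = 2.4685
Iter 8: z = 0.6678 + -1.3030i, |z|^2 = 2.1438
Iter 9: z = -2.5143 + -1.5049i, |z|^2 = 8.5862
Escaped at iteration 9

Answer: 9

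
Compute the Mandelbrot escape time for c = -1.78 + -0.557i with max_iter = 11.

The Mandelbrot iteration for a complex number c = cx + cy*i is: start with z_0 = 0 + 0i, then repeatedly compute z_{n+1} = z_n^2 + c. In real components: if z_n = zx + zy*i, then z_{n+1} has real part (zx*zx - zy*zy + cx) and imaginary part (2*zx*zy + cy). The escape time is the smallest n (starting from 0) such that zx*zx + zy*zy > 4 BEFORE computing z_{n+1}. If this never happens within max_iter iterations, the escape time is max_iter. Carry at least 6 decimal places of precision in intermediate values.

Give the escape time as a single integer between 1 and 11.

z_0 = 0 + 0i, c = -1.7800 + -0.5570i
Iter 1: z = -1.7800 + -0.5570i, |z|^2 = 3.4786
Iter 2: z = 1.0782 + 1.4259i, |z|^2 = 3.1957
Iter 3: z = -2.6508 + 2.5177i, |z|^2 = 13.3658
Escaped at iteration 3

Answer: 3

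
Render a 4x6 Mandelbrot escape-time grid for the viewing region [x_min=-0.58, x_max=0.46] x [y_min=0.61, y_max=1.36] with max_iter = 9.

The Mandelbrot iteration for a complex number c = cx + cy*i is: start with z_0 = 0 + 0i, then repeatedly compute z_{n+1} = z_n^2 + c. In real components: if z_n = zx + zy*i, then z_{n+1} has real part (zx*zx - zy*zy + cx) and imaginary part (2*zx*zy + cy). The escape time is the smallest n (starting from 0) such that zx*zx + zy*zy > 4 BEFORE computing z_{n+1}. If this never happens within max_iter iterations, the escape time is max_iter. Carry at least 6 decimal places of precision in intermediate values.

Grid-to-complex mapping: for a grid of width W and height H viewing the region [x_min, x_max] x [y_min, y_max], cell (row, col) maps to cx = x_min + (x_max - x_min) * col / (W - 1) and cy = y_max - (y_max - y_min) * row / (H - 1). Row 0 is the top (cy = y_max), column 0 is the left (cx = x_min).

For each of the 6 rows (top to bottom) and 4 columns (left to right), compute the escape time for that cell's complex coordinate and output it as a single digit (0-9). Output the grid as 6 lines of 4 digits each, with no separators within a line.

(row=0, col=0): c = -0.5800 + 1.3600i → escape time 2
(row=0, col=1): c = -0.2333 + 1.3600i → escape time 2
(row=0, col=2): c = 0.1133 + 1.3600i → escape time 2
(row=0, col=3): c = 0.4600 + 1.3600i → escape time 2
(row=1, col=0): c = -0.5800 + 1.2100i → escape time 3
(row=1, col=1): c = -0.2333 + 1.2100i → escape time 3
(row=1, col=2): c = 0.1133 + 1.2100i → escape time 3
(row=1, col=3): c = 0.4600 + 1.2100i → escape time 2
(row=2, col=0): c = -0.5800 + 1.0600i → escape time 4
(row=2, col=1): c = -0.2333 + 1.0600i → escape time 6
(row=2, col=2): c = 0.1133 + 1.0600i → escape time 4
(row=2, col=3): c = 0.4600 + 1.0600i → escape time 2
(row=3, col=0): c = -0.5800 + 0.9100i → escape time 4
(row=3, col=1): c = -0.2333 + 0.9100i → escape time 8
(row=3, col=2): c = 0.1133 + 0.9100i → escape time 5
(row=3, col=3): c = 0.4600 + 0.9100i → escape time 3
(row=4, col=0): c = -0.5800 + 0.7600i → escape time 5
(row=4, col=1): c = -0.2333 + 0.7600i → escape time 9
(row=4, col=2): c = 0.1133 + 0.7600i → escape time 7
(row=4, col=3): c = 0.4600 + 0.7600i → escape time 4
(row=5, col=0): c = -0.5800 + 0.6100i → escape time 9
(row=5, col=1): c = -0.2333 + 0.6100i → escape time 9
(row=5, col=2): c = 0.1133 + 0.6100i → escape time 9
(row=5, col=3): c = 0.4600 + 0.6100i → escape time 5

Answer: 2222
3332
4642
4853
5974
9995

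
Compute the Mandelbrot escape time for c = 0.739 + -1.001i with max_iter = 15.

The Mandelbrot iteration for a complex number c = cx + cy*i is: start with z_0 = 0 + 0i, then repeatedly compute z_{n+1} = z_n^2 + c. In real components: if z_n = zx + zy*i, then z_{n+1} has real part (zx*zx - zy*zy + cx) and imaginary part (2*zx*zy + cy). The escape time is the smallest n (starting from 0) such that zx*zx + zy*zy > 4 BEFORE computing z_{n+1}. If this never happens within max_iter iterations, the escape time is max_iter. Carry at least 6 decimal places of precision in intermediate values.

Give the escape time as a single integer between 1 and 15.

z_0 = 0 + 0i, c = 0.7390 + -1.0010i
Iter 1: z = 0.7390 + -1.0010i, |z|^2 = 1.5481
Iter 2: z = 0.2831 + -2.4805i, |z|^2 = 6.2329
Escaped at iteration 2

Answer: 2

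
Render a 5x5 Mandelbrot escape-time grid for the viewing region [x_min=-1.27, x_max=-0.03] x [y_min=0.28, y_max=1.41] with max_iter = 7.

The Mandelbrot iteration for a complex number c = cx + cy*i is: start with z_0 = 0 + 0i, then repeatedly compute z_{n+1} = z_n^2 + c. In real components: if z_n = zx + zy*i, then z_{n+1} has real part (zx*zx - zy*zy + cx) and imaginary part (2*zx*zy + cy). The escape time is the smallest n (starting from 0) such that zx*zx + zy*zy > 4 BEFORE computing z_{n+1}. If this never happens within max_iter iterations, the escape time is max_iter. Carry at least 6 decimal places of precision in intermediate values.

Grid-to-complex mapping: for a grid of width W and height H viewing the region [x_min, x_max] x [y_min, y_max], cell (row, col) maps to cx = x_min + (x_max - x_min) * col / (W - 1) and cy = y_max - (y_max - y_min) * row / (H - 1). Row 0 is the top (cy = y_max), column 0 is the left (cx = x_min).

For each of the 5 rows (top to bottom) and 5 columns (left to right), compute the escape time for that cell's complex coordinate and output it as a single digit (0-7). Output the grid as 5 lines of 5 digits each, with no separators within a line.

(row=0, col=0): c = -1.2700 + 1.4100i → escape time 2
(row=0, col=1): c = -0.9600 + 1.4100i → escape time 2
(row=0, col=2): c = -0.6500 + 1.4100i → escape time 2
(row=0, col=3): c = -0.3400 + 1.4100i → escape time 2
(row=0, col=4): c = -0.0300 + 1.4100i → escape time 2
(row=1, col=0): c = -1.2700 + 1.1275i → escape time 3
(row=1, col=1): c = -0.9600 + 1.1275i → escape time 3
(row=1, col=2): c = -0.6500 + 1.1275i → escape time 3
(row=1, col=3): c = -0.3400 + 1.1275i → escape time 4
(row=1, col=4): c = -0.0300 + 1.1275i → escape time 4
(row=2, col=0): c = -1.2700 + 0.8450i → escape time 3
(row=2, col=1): c = -0.9600 + 0.8450i → escape time 3
(row=2, col=2): c = -0.6500 + 0.8450i → escape time 4
(row=2, col=3): c = -0.3400 + 0.8450i → escape time 6
(row=2, col=4): c = -0.0300 + 0.8450i → escape time 7
(row=3, col=0): c = -1.2700 + 0.5625i → escape time 3
(row=3, col=1): c = -0.9600 + 0.5625i → escape time 5
(row=3, col=2): c = -0.6500 + 0.5625i → escape time 7
(row=3, col=3): c = -0.3400 + 0.5625i → escape time 7
(row=3, col=4): c = -0.0300 + 0.5625i → escape time 7
(row=4, col=0): c = -1.2700 + 0.2800i → escape time 7
(row=4, col=1): c = -0.9600 + 0.2800i → escape time 7
(row=4, col=2): c = -0.6500 + 0.2800i → escape time 7
(row=4, col=3): c = -0.3400 + 0.2800i → escape time 7
(row=4, col=4): c = -0.0300 + 0.2800i → escape time 7

Answer: 22222
33344
33467
35777
77777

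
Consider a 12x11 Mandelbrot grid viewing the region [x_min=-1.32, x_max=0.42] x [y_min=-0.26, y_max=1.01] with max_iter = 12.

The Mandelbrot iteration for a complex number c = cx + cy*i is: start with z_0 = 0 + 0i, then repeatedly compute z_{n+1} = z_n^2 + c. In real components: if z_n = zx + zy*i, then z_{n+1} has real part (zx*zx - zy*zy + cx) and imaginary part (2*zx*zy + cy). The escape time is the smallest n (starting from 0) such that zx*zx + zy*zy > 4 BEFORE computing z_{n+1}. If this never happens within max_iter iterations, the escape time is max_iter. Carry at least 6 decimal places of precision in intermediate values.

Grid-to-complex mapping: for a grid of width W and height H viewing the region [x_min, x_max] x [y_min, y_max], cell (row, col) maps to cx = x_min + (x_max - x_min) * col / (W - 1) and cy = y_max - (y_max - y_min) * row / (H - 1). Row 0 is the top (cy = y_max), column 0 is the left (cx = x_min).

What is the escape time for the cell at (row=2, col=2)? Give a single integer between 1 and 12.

Answer: 3

Derivation:
z_0 = 0 + 0i, c = -1.0036 + 0.7560i
Iter 1: z = -1.0036 + 0.7560i, |z|^2 = 1.5788
Iter 2: z = -0.5679 + -0.7615i, |z|^2 = 0.9024
Iter 3: z = -1.2610 + 1.6209i, |z|^2 = 4.2175
Escaped at iteration 3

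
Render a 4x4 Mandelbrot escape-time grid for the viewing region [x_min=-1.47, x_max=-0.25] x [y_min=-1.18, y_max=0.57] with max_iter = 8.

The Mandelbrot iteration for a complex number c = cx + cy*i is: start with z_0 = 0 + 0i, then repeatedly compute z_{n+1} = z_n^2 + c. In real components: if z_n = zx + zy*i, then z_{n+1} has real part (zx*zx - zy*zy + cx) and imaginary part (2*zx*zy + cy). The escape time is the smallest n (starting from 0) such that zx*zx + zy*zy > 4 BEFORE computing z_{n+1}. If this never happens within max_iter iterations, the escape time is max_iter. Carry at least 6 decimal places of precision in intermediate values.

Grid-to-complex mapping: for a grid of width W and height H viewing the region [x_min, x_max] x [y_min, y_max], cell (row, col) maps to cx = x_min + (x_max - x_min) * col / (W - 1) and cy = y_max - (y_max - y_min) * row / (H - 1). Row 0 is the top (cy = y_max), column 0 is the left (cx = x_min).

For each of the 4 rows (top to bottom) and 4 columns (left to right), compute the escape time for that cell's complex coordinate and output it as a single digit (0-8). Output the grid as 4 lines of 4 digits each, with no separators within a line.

(row=0, col=0): c = -1.4700 + 0.5700i → escape time 3
(row=0, col=1): c = -1.0633 + 0.5700i → escape time 5
(row=0, col=2): c = -0.6567 + 0.5700i → escape time 7
(row=0, col=3): c = -0.2500 + 0.5700i → escape time 8
(row=1, col=0): c = -1.4700 + -0.0133i → escape time 8
(row=1, col=1): c = -1.0633 + -0.0133i → escape time 8
(row=1, col=2): c = -0.6567 + -0.0133i → escape time 8
(row=1, col=3): c = -0.2500 + -0.0133i → escape time 8
(row=2, col=0): c = -1.4700 + -0.5967i → escape time 3
(row=2, col=1): c = -1.0633 + -0.5967i → escape time 4
(row=2, col=2): c = -0.6567 + -0.5967i → escape time 7
(row=2, col=3): c = -0.2500 + -0.5967i → escape time 8
(row=3, col=0): c = -1.4700 + -1.1800i → escape time 2
(row=3, col=1): c = -1.0633 + -1.1800i → escape time 3
(row=3, col=2): c = -0.6567 + -1.1800i → escape time 3
(row=3, col=3): c = -0.2500 + -1.1800i → escape time 3

Answer: 3578
8888
3478
2333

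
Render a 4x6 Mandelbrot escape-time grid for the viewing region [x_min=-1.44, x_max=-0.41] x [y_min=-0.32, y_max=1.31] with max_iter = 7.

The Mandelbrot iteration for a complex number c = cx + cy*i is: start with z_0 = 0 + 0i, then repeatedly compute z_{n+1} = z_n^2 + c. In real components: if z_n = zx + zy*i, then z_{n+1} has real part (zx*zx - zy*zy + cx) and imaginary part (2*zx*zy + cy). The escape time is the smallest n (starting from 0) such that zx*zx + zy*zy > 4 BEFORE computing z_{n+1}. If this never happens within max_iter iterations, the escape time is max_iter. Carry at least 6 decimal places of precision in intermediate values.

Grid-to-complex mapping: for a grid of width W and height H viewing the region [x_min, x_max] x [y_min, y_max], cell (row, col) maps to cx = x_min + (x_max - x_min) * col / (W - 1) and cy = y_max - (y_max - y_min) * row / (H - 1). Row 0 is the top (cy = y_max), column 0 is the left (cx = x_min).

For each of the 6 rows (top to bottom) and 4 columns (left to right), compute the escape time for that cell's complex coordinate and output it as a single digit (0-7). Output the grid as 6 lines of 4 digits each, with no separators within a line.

Answer: 2223
3334
3457
5777
7777
5777

Derivation:
(row=0, col=0): c = -1.4400 + 1.3100i → escape time 2
(row=0, col=1): c = -1.0967 + 1.3100i → escape time 2
(row=0, col=2): c = -0.7533 + 1.3100i → escape time 2
(row=0, col=3): c = -0.4100 + 1.3100i → escape time 3
(row=1, col=0): c = -1.4400 + 0.9840i → escape time 3
(row=1, col=1): c = -1.0967 + 0.9840i → escape time 3
(row=1, col=2): c = -0.7533 + 0.9840i → escape time 3
(row=1, col=3): c = -0.4100 + 0.9840i → escape time 4
(row=2, col=0): c = -1.4400 + 0.6580i → escape time 3
(row=2, col=1): c = -1.0967 + 0.6580i → escape time 4
(row=2, col=2): c = -0.7533 + 0.6580i → escape time 5
(row=2, col=3): c = -0.4100 + 0.6580i → escape time 7
(row=3, col=0): c = -1.4400 + 0.3320i → escape time 5
(row=3, col=1): c = -1.0967 + 0.3320i → escape time 7
(row=3, col=2): c = -0.7533 + 0.3320i → escape time 7
(row=3, col=3): c = -0.4100 + 0.3320i → escape time 7
(row=4, col=0): c = -1.4400 + 0.0060i → escape time 7
(row=4, col=1): c = -1.0967 + 0.0060i → escape time 7
(row=4, col=2): c = -0.7533 + 0.0060i → escape time 7
(row=4, col=3): c = -0.4100 + 0.0060i → escape time 7
(row=5, col=0): c = -1.4400 + -0.3200i → escape time 5
(row=5, col=1): c = -1.0967 + -0.3200i → escape time 7
(row=5, col=2): c = -0.7533 + -0.3200i → escape time 7
(row=5, col=3): c = -0.4100 + -0.3200i → escape time 7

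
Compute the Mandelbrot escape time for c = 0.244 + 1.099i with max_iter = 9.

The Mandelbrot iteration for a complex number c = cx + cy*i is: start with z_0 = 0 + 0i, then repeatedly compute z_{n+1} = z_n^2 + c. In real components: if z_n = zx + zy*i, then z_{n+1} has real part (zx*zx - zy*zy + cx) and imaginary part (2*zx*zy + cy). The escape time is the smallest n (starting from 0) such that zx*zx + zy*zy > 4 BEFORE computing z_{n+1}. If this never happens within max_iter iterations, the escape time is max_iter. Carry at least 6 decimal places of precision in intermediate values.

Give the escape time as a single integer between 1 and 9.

Answer: 3

Derivation:
z_0 = 0 + 0i, c = 0.2440 + 1.0990i
Iter 1: z = 0.2440 + 1.0990i, |z|^2 = 1.2673
Iter 2: z = -0.9043 + 1.6353i, |z|^2 = 3.4919
Iter 3: z = -1.6126 + -1.8585i, |z|^2 = 6.0544
Escaped at iteration 3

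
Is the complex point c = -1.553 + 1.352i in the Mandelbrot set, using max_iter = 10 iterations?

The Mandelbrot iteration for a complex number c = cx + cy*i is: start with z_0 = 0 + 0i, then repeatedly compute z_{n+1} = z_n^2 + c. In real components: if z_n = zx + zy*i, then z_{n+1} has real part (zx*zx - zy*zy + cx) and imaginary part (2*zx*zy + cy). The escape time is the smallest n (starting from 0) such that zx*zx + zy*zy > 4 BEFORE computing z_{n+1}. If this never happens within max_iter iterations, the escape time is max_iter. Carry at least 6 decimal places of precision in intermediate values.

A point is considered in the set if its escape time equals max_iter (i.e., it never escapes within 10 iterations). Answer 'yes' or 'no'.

Answer: no

Derivation:
z_0 = 0 + 0i, c = -1.5530 + 1.3520i
Iter 1: z = -1.5530 + 1.3520i, |z|^2 = 4.2397
Escaped at iteration 1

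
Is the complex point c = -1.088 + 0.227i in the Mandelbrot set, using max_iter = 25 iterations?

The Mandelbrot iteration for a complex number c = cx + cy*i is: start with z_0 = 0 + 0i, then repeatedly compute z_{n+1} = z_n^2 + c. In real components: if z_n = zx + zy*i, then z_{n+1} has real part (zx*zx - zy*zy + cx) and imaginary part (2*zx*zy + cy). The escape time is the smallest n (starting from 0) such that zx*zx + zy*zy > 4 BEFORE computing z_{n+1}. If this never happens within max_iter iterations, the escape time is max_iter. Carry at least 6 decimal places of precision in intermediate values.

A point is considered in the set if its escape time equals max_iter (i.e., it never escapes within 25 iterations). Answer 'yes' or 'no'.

z_0 = 0 + 0i, c = -1.0880 + 0.2270i
Iter 1: z = -1.0880 + 0.2270i, |z|^2 = 1.2353
Iter 2: z = 0.0442 + -0.2670i, |z|^2 = 0.0732
Iter 3: z = -1.1573 + 0.2034i, |z|^2 = 1.3807
Iter 4: z = 0.2100 + -0.2438i, |z|^2 = 0.1035
Iter 5: z = -1.1033 + 0.1246i, |z|^2 = 1.2329
Iter 6: z = 0.1138 + -0.0480i, |z|^2 = 0.0153
Iter 7: z = -1.0774 + 0.2161i, |z|^2 = 1.2074
Iter 8: z = 0.0260 + -0.2386i, |z|^2 = 0.0576
Iter 9: z = -1.1442 + 0.2146i, |z|^2 = 1.3554
Iter 10: z = 0.1752 + -0.2641i, |z|^2 = 0.1005
Iter 11: z = -1.1270 + 0.1344i, |z|^2 = 1.2883
Iter 12: z = 0.1641 + -0.0760i, |z|^2 = 0.0327
Iter 13: z = -1.0668 + 0.2020i, |z|^2 = 1.1790
Iter 14: z = 0.0093 + -0.2041i, |z|^2 = 0.0417
Iter 15: z = -1.1296 + 0.2232i, |z|^2 = 1.3257
Iter 16: z = 0.1381 + -0.2772i, |z|^2 = 0.0959
Iter 17: z = -1.1458 + 0.1504i, |z|^2 = 1.3354
Iter 18: z = 0.2022 + -0.1177i, |z|^2 = 0.0547
Iter 19: z = -1.0610 + 0.1794i, |z|^2 = 1.1579
Iter 20: z = 0.0055 + -0.1537i, |z|^2 = 0.0236
Iter 21: z = -1.1116 + 0.2253i, |z|^2 = 1.2864
Iter 22: z = 0.0969 + -0.2739i, |z|^2 = 0.0844
Iter 23: z = -1.1536 + 0.1739i, |z|^2 = 1.3612
Iter 24: z = 0.2126 + -0.1743i, |z|^2 = 0.0756
Did not escape in 25 iterations → in set

Answer: yes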